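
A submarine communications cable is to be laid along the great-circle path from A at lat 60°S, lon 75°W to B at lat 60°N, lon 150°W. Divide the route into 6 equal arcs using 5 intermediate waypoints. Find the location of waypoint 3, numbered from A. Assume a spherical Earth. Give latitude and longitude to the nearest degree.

≈ lat 0°N, lon 113°W

Write both endpoints as unit vectors p₁, p₂ with components (cos φ cos λ, cos φ sin λ, sin φ).
The central angle between the endpoints is δ = arccos(p₁·p₂) ≈ 2.326 rad (133.3°).
Interpolate at f = 3/6 with slerp weights a = sin((1−f)δ)/sin δ ≈ 1.260, b = sin(fδ)/sin δ ≈ 1.260.
p = a·p₁ + b·p₂ ≈ (-0.383, -0.924, 0.000); φ = arcsin(p_z) ≈ 0.00°, λ = atan2(p_y, p_x) ≈ -112.50°.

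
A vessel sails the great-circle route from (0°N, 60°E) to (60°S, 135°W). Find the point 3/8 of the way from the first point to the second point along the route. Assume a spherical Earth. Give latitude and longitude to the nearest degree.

From cos δ = sin φ₁ sin φ₂ + cos φ₁ cos φ₂ cos Δλ, the central angle is δ ≈ 2.075 rad (118.9°).
Interpolate at f = 3/8 with slerp weights a = sin((1−f)δ)/sin δ ≈ 1.099, b = sin(fδ)/sin δ ≈ 0.802.
p = a·p₁ + b·p₂ ≈ (0.266, 0.669, -0.694); φ = arcsin(p_z) ≈ -43.96°, λ = atan2(p_y, p_x) ≈ 68.29°.

≈ (44°S, 68°E)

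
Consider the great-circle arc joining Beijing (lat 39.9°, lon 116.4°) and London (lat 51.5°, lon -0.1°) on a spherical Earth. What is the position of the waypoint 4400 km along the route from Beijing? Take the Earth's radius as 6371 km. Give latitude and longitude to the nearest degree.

≈ lat 63°, lon 61°

Convert each endpoint to a unit vector on the sphere (x = cos φ cos λ, y = cos φ sin λ, z = sin φ).
The central angle between the endpoints is δ = arccos(p₁·p₂) ≈ 1.278 rad (73.2°). The total great-circle distance is δ·R ≈ 1.278 × 6371 ≈ 8140 km, so the target fraction is f = 4400/8140 ≈ 0.541.
Interpolate at f ≈ 0.541 with slerp weights a = sin((1−f)δ)/sin δ ≈ 0.579, b = sin(fδ)/sin δ ≈ 0.665.
p = a·p₁ + b·p₂ ≈ (0.217, 0.397, 0.892); φ = arcsin(p_z) ≈ 63.11°, λ = atan2(p_y, p_x) ≈ 61.35°.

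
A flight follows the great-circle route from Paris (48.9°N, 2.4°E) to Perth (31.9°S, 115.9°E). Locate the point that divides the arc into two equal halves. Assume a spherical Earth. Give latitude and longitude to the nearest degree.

The haversine formula gives a central angle δ ≈ 2.240 rad (128.4°) between the endpoints.
Interpolate at f = 1/2 with slerp weights a = sin((1−f)δ)/sin δ ≈ 1.148, b = sin(fδ)/sin δ ≈ 1.148.
p = a·p₁ + b·p₂ ≈ (0.328, 0.908, 0.258); φ = arcsin(p_z) ≈ 14.98°, λ = atan2(p_y, p_x) ≈ 70.13°.

≈ 15°N, 70°E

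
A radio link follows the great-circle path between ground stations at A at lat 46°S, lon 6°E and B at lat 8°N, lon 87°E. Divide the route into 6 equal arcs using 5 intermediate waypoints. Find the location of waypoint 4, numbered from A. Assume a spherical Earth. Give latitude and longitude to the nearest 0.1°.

≈ lat 13.8°S, lon 66.4°E

The haversine formula gives a central angle δ ≈ 1.563 rad (89.6°) between the endpoints.
Interpolate at f = 4/6 with slerp weights a = sin((1−f)δ)/sin δ ≈ 0.498, b = sin(fδ)/sin δ ≈ 0.864.
p = a·p₁ + b·p₂ ≈ (0.389, 0.890, -0.238); φ = arcsin(p_z) ≈ -13.77°, λ = atan2(p_y, p_x) ≈ 66.41°.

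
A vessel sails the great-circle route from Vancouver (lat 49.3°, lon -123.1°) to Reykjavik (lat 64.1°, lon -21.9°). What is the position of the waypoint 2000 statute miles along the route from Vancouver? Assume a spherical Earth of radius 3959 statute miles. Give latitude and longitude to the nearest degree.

≈ lat 68°, lon -78°

Convert each endpoint to a unit vector on the sphere (x = cos φ cos λ, y = cos φ sin λ, z = sin φ).
The central angle between the endpoints is δ = arccos(p₁·p₂) ≈ 0.894 rad (51.2°). The total great-circle distance is δ·R ≈ 0.894 × 3959 ≈ 3538 mi, so the target fraction is f = 2000/3538 ≈ 0.565.
Interpolate at f ≈ 0.565 with slerp weights a = sin((1−f)δ)/sin δ ≈ 0.486, b = sin(fδ)/sin δ ≈ 0.621.
p = a·p₁ + b·p₂ ≈ (0.079, -0.367, 0.927); φ = arcsin(p_z) ≈ 67.98°, λ = atan2(p_y, p_x) ≈ -77.89°.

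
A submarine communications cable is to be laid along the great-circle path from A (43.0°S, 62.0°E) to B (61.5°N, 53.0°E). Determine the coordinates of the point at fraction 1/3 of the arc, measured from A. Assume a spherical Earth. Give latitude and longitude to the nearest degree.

≈ (8°S, 59°E)

Write both endpoints as unit vectors p₁, p₂ with components (cos φ cos λ, cos φ sin λ, sin φ).
The central angle between the endpoints is δ = arccos(p₁·p₂) ≈ 1.828 rad (104.8°).
Interpolate at f = 1/3 with slerp weights a = sin((1−f)δ)/sin δ ≈ 0.971, b = sin(fδ)/sin δ ≈ 0.592.
p = a·p₁ + b·p₂ ≈ (0.503, 0.852, -0.142); φ = arcsin(p_z) ≈ -8.15°, λ = atan2(p_y, p_x) ≈ 59.44°.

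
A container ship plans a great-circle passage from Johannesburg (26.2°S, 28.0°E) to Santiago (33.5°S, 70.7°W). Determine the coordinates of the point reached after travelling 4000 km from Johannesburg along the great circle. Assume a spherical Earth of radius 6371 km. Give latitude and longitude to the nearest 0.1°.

From cos δ = sin φ₁ sin φ₂ + cos φ₁ cos φ₂ cos Δλ, the central angle is δ ≈ 1.440 rad (82.5°). The total great-circle distance is δ·R ≈ 1.440 × 6371 ≈ 9174 km, so the target fraction is f = 4000/9174 ≈ 0.436.
Interpolate at f ≈ 0.436 with slerp weights a = sin((1−f)δ)/sin δ ≈ 0.732, b = sin(fδ)/sin δ ≈ 0.592.
p = a·p₁ + b·p₂ ≈ (0.743, -0.158, -0.650); φ = arcsin(p_z) ≈ -40.55°, λ = atan2(p_y, p_x) ≈ -12.00°.

≈ 40.6°S, 12.0°W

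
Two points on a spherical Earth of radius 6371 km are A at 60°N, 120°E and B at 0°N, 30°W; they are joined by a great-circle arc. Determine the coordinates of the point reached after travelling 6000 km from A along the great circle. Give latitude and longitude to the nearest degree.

Write both endpoints as unit vectors p₁, p₂ with components (cos φ cos λ, cos φ sin λ, sin φ).
The central angle between the endpoints is δ = arccos(p₁·p₂) ≈ 2.019 rad (115.7°). The total great-circle distance is δ·R ≈ 2.019 × 6371 ≈ 12861 km, so the target fraction is f = 6000/12861 ≈ 0.467.
Interpolate at f ≈ 0.467 with slerp weights a = sin((1−f)δ)/sin δ ≈ 0.977, b = sin(fδ)/sin δ ≈ 0.897.
p = a·p₁ + b·p₂ ≈ (0.533, -0.026, 0.846); φ = arcsin(p_z) ≈ 57.77°, λ = atan2(p_y, p_x) ≈ -2.75°.

≈ 58°N, 3°W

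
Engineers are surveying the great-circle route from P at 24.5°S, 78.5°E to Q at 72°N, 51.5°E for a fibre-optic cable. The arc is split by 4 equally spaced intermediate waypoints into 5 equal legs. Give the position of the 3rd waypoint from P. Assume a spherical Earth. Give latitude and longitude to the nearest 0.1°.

≈ 33.9°N, 70.1°E

Write both endpoints as unit vectors p₁, p₂ with components (cos φ cos λ, cos φ sin λ, sin φ).
The central angle between the endpoints is δ = arccos(p₁·p₂) ≈ 1.715 rad (98.3°).
Interpolate at f = 3/5 with slerp weights a = sin((1−f)δ)/sin δ ≈ 0.640, b = sin(fδ)/sin δ ≈ 0.866.
p = a·p₁ + b·p₂ ≈ (0.283, 0.780, 0.558); φ = arcsin(p_z) ≈ 33.92°, λ = atan2(p_y, p_x) ≈ 70.08°.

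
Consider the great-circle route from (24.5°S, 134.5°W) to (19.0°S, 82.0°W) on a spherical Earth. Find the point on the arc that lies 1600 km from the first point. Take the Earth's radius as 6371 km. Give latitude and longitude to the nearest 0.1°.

Convert each endpoint to a unit vector on the sphere (x = cos φ cos λ, y = cos φ sin λ, z = sin φ).
The central angle between the endpoints is δ = arccos(p₁·p₂) ≈ 0.852 rad (48.8°). The total great-circle distance is δ·R ≈ 0.852 × 6371 ≈ 5426 km, so the target fraction is f = 1600/5426 ≈ 0.295.
Interpolate at f ≈ 0.295 with slerp weights a = sin((1−f)δ)/sin δ ≈ 0.751, b = sin(fδ)/sin δ ≈ 0.330.
p = a·p₁ + b·p₂ ≈ (-0.436, -0.797, -0.419); φ = arcsin(p_z) ≈ -24.77°, λ = atan2(p_y, p_x) ≈ -118.66°.

≈ (24.8°S, 118.7°W)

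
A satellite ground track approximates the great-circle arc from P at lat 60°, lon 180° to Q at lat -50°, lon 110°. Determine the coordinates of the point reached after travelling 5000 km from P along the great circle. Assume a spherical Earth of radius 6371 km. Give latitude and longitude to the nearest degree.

From cos δ = sin φ₁ sin φ₂ + cos φ₁ cos φ₂ cos Δλ, the central angle is δ ≈ 2.157 rad (123.6°). The total great-circle distance is δ·R ≈ 2.157 × 6371 ≈ 13744 km, so the target fraction is f = 5000/13744 ≈ 0.364.
Interpolate at f ≈ 0.364 with slerp weights a = sin((1−f)δ)/sin δ ≈ 1.177, b = sin(fδ)/sin δ ≈ 0.849.
p = a·p₁ + b·p₂ ≈ (-0.775, 0.513, 0.369); φ = arcsin(p_z) ≈ 21.68°, λ = atan2(p_y, p_x) ≈ 146.53°.

≈ lat 22°, lon 147°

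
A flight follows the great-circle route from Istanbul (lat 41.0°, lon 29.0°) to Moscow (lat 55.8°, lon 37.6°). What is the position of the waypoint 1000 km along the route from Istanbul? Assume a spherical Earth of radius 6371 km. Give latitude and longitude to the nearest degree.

Write both endpoints as unit vectors p₁, p₂ with components (cos φ cos λ, cos φ sin λ, sin φ).
The central angle between the endpoints is δ = arccos(p₁·p₂) ≈ 0.276 rad (15.8°). The total great-circle distance is δ·R ≈ 0.276 × 6371 ≈ 1761 km, so the target fraction is f = 1000/1761 ≈ 0.568.
Interpolate at f ≈ 0.568 with slerp weights a = sin((1−f)δ)/sin δ ≈ 0.437, b = sin(fδ)/sin δ ≈ 0.573.
p = a·p₁ + b·p₂ ≈ (0.543, 0.356, 0.760); φ = arcsin(p_z) ≈ 49.48°, λ = atan2(p_y, p_x) ≈ 33.25°.

≈ lat 49°, lon 33°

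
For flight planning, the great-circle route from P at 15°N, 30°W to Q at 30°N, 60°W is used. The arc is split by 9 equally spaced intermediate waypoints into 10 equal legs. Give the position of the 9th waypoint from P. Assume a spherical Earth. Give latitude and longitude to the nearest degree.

Write both endpoints as unit vectors p₁, p₂ with components (cos φ cos λ, cos φ sin λ, sin φ).
The central angle between the endpoints is δ = arccos(p₁·p₂) ≈ 0.547 rad (31.4°).
Interpolate at f = 9/10 with slerp weights a = sin((1−f)δ)/sin δ ≈ 0.105, b = sin(fδ)/sin δ ≈ 0.909.
p = a·p₁ + b·p₂ ≈ (0.481, -0.732, 0.482); φ = arcsin(p_z) ≈ 28.79°, λ = atan2(p_y, p_x) ≈ -56.68°.

≈ 29°N, 57°W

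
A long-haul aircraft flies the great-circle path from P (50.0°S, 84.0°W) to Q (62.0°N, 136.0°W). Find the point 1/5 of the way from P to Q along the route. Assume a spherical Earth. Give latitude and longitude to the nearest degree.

≈ (28°S, 95°W)

Convert each endpoint to a unit vector on the sphere (x = cos φ cos λ, y = cos φ sin λ, z = sin φ).
The central angle between the endpoints is δ = arccos(p₁·p₂) ≈ 2.084 rad (119.4°).
Interpolate at f = 1/5 with slerp weights a = sin((1−f)δ)/sin δ ≈ 1.142, b = sin(fδ)/sin δ ≈ 0.464.
p = a·p₁ + b·p₂ ≈ (-0.080, -0.882, -0.465); φ = arcsin(p_z) ≈ -27.71°, λ = atan2(p_y, p_x) ≈ -95.19°.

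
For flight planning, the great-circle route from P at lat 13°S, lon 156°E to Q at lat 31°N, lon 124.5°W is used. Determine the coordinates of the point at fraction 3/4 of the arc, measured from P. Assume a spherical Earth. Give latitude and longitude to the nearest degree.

≈ lat 23°N, lon 147°W

The haversine formula gives a central angle δ ≈ 1.534 rad (87.9°) between the endpoints.
Interpolate at f = 3/4 with slerp weights a = sin((1−f)δ)/sin δ ≈ 0.375, b = sin(fδ)/sin δ ≈ 0.914.
p = a·p₁ + b·p₂ ≈ (-0.777, -0.497, 0.386); φ = arcsin(p_z) ≈ 22.73°, λ = atan2(p_y, p_x) ≈ -147.39°.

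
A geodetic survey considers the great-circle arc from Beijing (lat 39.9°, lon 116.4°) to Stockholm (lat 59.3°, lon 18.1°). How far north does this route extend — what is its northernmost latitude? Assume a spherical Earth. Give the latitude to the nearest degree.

The great circle lies in the plane with unit normal n̂ = (p₁ × p₂)/|p₁ × p₂|.
Here n̂_z ≈ -0.446; the vertex latitude is φ_max = arccos|n̂_z| ≈ 63.5°.

≈ 64°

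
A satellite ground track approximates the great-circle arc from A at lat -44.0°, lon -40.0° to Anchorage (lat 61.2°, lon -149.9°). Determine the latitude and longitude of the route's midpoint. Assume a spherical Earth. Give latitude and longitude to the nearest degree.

Convert each endpoint to a unit vector on the sphere (x = cos φ cos λ, y = cos φ sin λ, z = sin φ).
The central angle between the endpoints is δ = arccos(p₁·p₂) ≈ 2.384 rad (136.6°).
Interpolate at f = 1/2 with slerp weights a = sin((1−f)δ)/sin δ ≈ 1.353, b = sin(fδ)/sin δ ≈ 1.353.
p = a·p₁ + b·p₂ ≈ (0.182, -0.952, 0.246); φ = arcsin(p_z) ≈ 14.22°, λ = atan2(p_y, p_x) ≈ -79.20°.

≈ lat 14°, lon -79°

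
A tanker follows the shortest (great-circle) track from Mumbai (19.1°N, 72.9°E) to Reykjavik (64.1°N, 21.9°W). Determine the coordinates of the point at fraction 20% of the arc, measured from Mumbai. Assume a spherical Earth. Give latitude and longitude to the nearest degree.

≈ 32°N, 65°E

Write both endpoints as unit vectors p₁, p₂ with components (cos φ cos λ, cos φ sin λ, sin φ).
The central angle between the endpoints is δ = arccos(p₁·p₂) ≈ 1.308 rad (74.9°).
Interpolate at f = 0.20 with slerp weights a = sin((1−f)δ)/sin δ ≈ 0.896, b = sin(fδ)/sin δ ≈ 0.268.
p = a·p₁ + b·p₂ ≈ (0.358, 0.766, 0.534); φ = arcsin(p_z) ≈ 32.29°, λ = atan2(p_y, p_x) ≈ 64.97°.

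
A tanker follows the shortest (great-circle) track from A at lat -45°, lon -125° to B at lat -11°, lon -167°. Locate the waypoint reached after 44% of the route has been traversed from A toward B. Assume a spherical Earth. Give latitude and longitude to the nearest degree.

≈ lat -32°, lon -147°

From cos δ = sin φ₁ sin φ₂ + cos φ₁ cos φ₂ cos Δλ, the central angle is δ ≈ 0.862 rad (49.4°).
Interpolate at f = 0.44 with slerp weights a = sin((1−f)δ)/sin δ ≈ 0.611, b = sin(fδ)/sin δ ≈ 0.488.
p = a·p₁ + b·p₂ ≈ (-0.715, -0.462, -0.525); φ = arcsin(p_z) ≈ -31.70°, λ = atan2(p_y, p_x) ≈ -147.12°.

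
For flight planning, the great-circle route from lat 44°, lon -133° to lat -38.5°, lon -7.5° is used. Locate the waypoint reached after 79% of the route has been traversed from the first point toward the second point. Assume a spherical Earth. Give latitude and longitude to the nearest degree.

≈ lat -22°, lon -36°

From cos δ = sin φ₁ sin φ₂ + cos φ₁ cos φ₂ cos Δλ, the central angle is δ ≈ 2.433 rad (139.4°).
Interpolate at f = 0.79 with slerp weights a = sin((1−f)δ)/sin δ ≈ 0.752, b = sin(fδ)/sin δ ≈ 1.443.
p = a·p₁ + b·p₂ ≈ (0.751, -0.543, -0.376); φ = arcsin(p_z) ≈ -22.10°, λ = atan2(p_y, p_x) ≈ -35.86°.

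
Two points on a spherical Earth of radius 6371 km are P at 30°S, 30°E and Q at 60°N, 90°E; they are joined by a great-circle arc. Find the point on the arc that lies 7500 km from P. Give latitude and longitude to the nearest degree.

≈ 32°N, 59°E

Write both endpoints as unit vectors p₁, p₂ with components (cos φ cos λ, cos φ sin λ, sin φ).
The central angle between the endpoints is δ = arccos(p₁·p₂) ≈ 1.789 rad (102.5°). The total great-circle distance is δ·R ≈ 1.789 × 6371 ≈ 11398 km, so the target fraction is f = 7500/11398 ≈ 0.658.
Interpolate at f ≈ 0.658 with slerp weights a = sin((1−f)δ)/sin δ ≈ 0.588, b = sin(fδ)/sin δ ≈ 0.946.
p = a·p₁ + b·p₂ ≈ (0.441, 0.728, 0.525); φ = arcsin(p_z) ≈ 31.67°, λ = atan2(p_y, p_x) ≈ 58.77°.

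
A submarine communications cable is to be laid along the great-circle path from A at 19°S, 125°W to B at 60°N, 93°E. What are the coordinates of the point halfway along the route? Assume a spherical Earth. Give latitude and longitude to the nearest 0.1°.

The haversine formula gives a central angle δ ≈ 2.284 rad (130.9°) between the endpoints.
Interpolate at f = 1/2 with slerp weights a = sin((1−f)δ)/sin δ ≈ 1.203, b = sin(fδ)/sin δ ≈ 1.203.
p = a·p₁ + b·p₂ ≈ (-0.684, -0.331, 0.650); φ = arcsin(p_z) ≈ 40.55°, λ = atan2(p_y, p_x) ≈ -154.17°.

≈ 40.6°N, 154.2°W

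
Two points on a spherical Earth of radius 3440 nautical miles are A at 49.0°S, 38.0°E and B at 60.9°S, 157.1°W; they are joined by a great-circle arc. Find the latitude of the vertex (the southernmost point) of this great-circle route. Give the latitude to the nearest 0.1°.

≈ 84.9°S

The great circle lies in the plane with unit normal n̂ = (p₁ × p₂)/|p₁ × p₂|.
Here n̂_z ≈ +0.089; the vertex latitude is φ_max = arccos|n̂_z| ≈ 84.9°.
Check via Clairaut: cos φ_max = |cos φ₁| · sin C = cos(49.0°)·sin(172.2°) ≈ 0.089, again giving ≈ 84.9°.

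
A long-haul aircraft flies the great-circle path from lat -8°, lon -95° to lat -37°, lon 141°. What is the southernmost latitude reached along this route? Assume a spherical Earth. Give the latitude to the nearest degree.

≈ -45°

The great circle lies in the plane with unit normal n̂ = (p₁ × p₂)/|p₁ × p₂|.
Here n̂_z ≈ -0.702; the vertex latitude is φ_max = arccos|n̂_z| ≈ 45.4°.
Check via Clairaut: cos φ_max = |cos φ₁| · sin C = cos(8.0°)·sin(134.8°) ≈ 0.702, again giving ≈ 45.4°.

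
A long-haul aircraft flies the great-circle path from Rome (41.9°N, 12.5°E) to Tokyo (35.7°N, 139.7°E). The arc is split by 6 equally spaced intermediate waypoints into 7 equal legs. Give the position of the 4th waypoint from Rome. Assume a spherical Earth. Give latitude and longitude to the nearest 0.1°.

Write both endpoints as unit vectors p₁, p₂ with components (cos φ cos λ, cos φ sin λ, sin φ).
The central angle between the endpoints is δ = arccos(p₁·p₂) ≈ 1.547 rad (88.6°).
Interpolate at f = 4/7 with slerp weights a = sin((1−f)δ)/sin δ ≈ 0.616, b = sin(fδ)/sin δ ≈ 0.773.
p = a·p₁ + b·p₂ ≈ (-0.032, 0.505, 0.862); φ = arcsin(p_z) ≈ 59.58°, λ = atan2(p_y, p_x) ≈ 93.59°.

≈ (59.6°N, 93.6°E)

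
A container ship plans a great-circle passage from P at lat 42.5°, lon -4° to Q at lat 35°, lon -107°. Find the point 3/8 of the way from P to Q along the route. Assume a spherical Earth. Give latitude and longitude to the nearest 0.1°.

≈ lat 52.4°, lon -43.9°

Convert each endpoint to a unit vector on the sphere (x = cos φ cos λ, y = cos φ sin λ, z = sin φ).
The central angle between the endpoints is δ = arccos(p₁·p₂) ≈ 1.316 rad (75.4°).
Interpolate at f = 3/8 with slerp weights a = sin((1−f)δ)/sin δ ≈ 0.757, b = sin(fδ)/sin δ ≈ 0.490.
p = a·p₁ + b·p₂ ≈ (0.440, -0.422, 0.793); φ = arcsin(p_z) ≈ 52.42°, λ = atan2(p_y, p_x) ≈ -43.85°.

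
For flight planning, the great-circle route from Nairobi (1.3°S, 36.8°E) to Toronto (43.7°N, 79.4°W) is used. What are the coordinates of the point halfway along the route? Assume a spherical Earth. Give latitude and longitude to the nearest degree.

≈ 35°N, 7°W

Write both endpoints as unit vectors p₁, p₂ with components (cos φ cos λ, cos φ sin λ, sin φ).
The central angle between the endpoints is δ = arccos(p₁·p₂) ≈ 1.912 rad (109.6°).
Interpolate at f = 1/2 with slerp weights a = sin((1−f)δ)/sin δ ≈ 0.867, b = sin(fδ)/sin δ ≈ 0.867.
p = a·p₁ + b·p₂ ≈ (0.809, -0.097, 0.579); φ = arcsin(p_z) ≈ 35.40°, λ = atan2(p_y, p_x) ≈ -6.83°.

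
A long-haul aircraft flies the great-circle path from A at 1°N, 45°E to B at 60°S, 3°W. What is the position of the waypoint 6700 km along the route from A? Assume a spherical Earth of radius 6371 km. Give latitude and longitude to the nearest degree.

≈ 52°S, 11°E

From cos δ = sin φ₁ sin φ₂ + cos φ₁ cos φ₂ cos Δλ, the central angle is δ ≈ 1.246 rad (71.4°). The total great-circle distance is δ·R ≈ 1.246 × 6371 ≈ 7936 km, so the target fraction is f = 6700/7936 ≈ 0.844.
Interpolate at f ≈ 0.844 with slerp weights a = sin((1−f)δ)/sin δ ≈ 0.204, b = sin(fδ)/sin δ ≈ 0.916.
p = a·p₁ + b·p₂ ≈ (0.601, 0.120, -0.790); φ = arcsin(p_z) ≈ -52.18°, λ = atan2(p_y, p_x) ≈ 11.28°.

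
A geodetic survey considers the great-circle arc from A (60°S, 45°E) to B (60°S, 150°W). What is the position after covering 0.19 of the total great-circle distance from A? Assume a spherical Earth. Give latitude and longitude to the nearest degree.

≈ (71°S, 50°E)

Write both endpoints as unit vectors p₁, p₂ with components (cos φ cos λ, cos φ sin λ, sin φ).
The central angle between the endpoints is δ = arccos(p₁·p₂) ≈ 1.037 rad (59.4°).
Interpolate at f = 0.19 with slerp weights a = sin((1−f)δ)/sin δ ≈ 0.865, b = sin(fδ)/sin δ ≈ 0.227.
p = a·p₁ + b·p₂ ≈ (0.207, 0.249, -0.946); φ = arcsin(p_z) ≈ -71.09°, λ = atan2(p_y, p_x) ≈ 50.21°.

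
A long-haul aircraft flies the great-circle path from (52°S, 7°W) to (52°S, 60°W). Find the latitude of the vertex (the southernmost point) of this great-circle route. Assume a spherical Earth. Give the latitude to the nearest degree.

≈ 55°S

The great circle lies in the plane with unit normal n̂ = (p₁ × p₂)/|p₁ × p₂|.
Here n̂_z ≈ -0.573; the vertex latitude is φ_max = arccos|n̂_z| ≈ 55.0°.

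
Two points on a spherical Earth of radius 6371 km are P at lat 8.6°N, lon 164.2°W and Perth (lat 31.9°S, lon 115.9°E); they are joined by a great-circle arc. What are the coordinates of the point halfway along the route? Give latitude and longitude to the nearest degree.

≈ lat 15°S, lon 159°E

From cos δ = sin φ₁ sin φ₂ + cos φ₁ cos φ₂ cos Δλ, the central angle is δ ≈ 1.503 rad (86.1°).
Interpolate at f = 1/2 with slerp weights a = sin((1−f)δ)/sin δ ≈ 0.684, b = sin(fδ)/sin δ ≈ 0.684.
p = a·p₁ + b·p₂ ≈ (-0.905, 0.338, -0.259); φ = arcsin(p_z) ≈ -15.02°, λ = atan2(p_y, p_x) ≈ 159.50°.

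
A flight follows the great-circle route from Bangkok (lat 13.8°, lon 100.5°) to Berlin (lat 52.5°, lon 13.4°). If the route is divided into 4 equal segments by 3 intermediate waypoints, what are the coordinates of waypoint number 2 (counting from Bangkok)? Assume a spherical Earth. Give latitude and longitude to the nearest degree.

Convert each endpoint to a unit vector on the sphere (x = cos φ cos λ, y = cos φ sin λ, z = sin φ).
The central angle between the endpoints is δ = arccos(p₁·p₂) ≈ 1.350 rad (77.3°).
Interpolate at f = 2/4 with slerp weights a = sin((1−f)δ)/sin δ ≈ 0.640, b = sin(fδ)/sin δ ≈ 0.640.
p = a·p₁ + b·p₂ ≈ (0.266, 0.702, 0.661); φ = arcsin(p_z) ≈ 41.36°, λ = atan2(p_y, p_x) ≈ 69.25°.

≈ lat 41°, lon 69°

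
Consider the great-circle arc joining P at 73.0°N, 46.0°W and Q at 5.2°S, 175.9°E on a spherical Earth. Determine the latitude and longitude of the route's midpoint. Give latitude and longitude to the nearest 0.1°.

≈ 47.2°N, 170.0°W

From cos δ = sin φ₁ sin φ₂ + cos φ₁ cos φ₂ cos Δλ, the central angle is δ ≈ 1.879 rad (107.7°).
Interpolate at f = 1/2 with slerp weights a = sin((1−f)δ)/sin δ ≈ 0.847, b = sin(fδ)/sin δ ≈ 0.847.
p = a·p₁ + b·p₂ ≈ (-0.669, -0.118, 0.733); φ = arcsin(p_z) ≈ 47.17°, λ = atan2(p_y, p_x) ≈ -170.02°.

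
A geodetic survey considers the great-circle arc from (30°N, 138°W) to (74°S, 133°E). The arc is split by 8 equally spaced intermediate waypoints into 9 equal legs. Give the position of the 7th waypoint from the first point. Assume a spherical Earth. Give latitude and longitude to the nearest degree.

Convert each endpoint to a unit vector on the sphere (x = cos φ cos λ, y = cos φ sin λ, z = sin φ).
The central angle between the endpoints is δ = arccos(p₁·p₂) ≈ 2.067 rad (118.5°).
Interpolate at f = 7/9 with slerp weights a = sin((1−f)δ)/sin δ ≈ 0.504, b = sin(fδ)/sin δ ≈ 1.137.
p = a·p₁ + b·p₂ ≈ (-0.538, -0.063, -0.840); φ = arcsin(p_z) ≈ -57.18°, λ = atan2(p_y, p_x) ≈ -173.31°.

≈ (57°S, 173°W)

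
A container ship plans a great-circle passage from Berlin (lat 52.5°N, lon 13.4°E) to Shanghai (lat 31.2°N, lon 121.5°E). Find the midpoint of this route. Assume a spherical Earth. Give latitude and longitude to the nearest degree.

The haversine formula gives a central angle δ ≈ 1.319 rad (75.6°) between the endpoints.
Interpolate at f = 1/2 with slerp weights a = sin((1−f)δ)/sin δ ≈ 0.633, b = sin(fδ)/sin δ ≈ 0.633.
p = a·p₁ + b·p₂ ≈ (0.092, 0.551, 0.830); φ = arcsin(p_z) ≈ 56.06°, λ = atan2(p_y, p_x) ≈ 80.53°.

≈ lat 56°N, lon 81°E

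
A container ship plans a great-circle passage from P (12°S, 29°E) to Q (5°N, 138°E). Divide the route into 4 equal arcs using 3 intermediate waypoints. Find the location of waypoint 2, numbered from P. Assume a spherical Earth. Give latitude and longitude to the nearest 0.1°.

≈ (6.0°S, 84.2°E)

Convert each endpoint to a unit vector on the sphere (x = cos φ cos λ, y = cos φ sin λ, z = sin φ).
The central angle between the endpoints is δ = arccos(p₁·p₂) ≈ 1.913 rad (109.6°).
Interpolate at f = 2/4 with slerp weights a = sin((1−f)δ)/sin δ ≈ 0.867, b = sin(fδ)/sin δ ≈ 0.867.
p = a·p₁ + b·p₂ ≈ (0.100, 0.989, -0.105); φ = arcsin(p_z) ≈ -6.01°, λ = atan2(p_y, p_x) ≈ 84.23°.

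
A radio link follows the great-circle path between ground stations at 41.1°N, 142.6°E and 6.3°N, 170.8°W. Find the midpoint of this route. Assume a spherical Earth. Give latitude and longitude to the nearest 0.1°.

≈ 25.5°N, 169.3°E

From cos δ = sin φ₁ sin φ₂ + cos φ₁ cos φ₂ cos Δλ, the central angle is δ ≈ 0.944 rad (54.1°).
Interpolate at f = 1/2 with slerp weights a = sin((1−f)δ)/sin δ ≈ 0.561, b = sin(fδ)/sin δ ≈ 0.561.
p = a·p₁ + b·p₂ ≈ (-0.887, 0.168, 0.431); φ = arcsin(p_z) ≈ 25.51°, λ = atan2(p_y, p_x) ≈ 169.29°.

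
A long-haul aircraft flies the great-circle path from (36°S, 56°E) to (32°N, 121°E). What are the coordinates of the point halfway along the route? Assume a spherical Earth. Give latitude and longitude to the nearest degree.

Convert each endpoint to a unit vector on the sphere (x = cos φ cos λ, y = cos φ sin λ, z = sin φ).
The central angle between the endpoints is δ = arccos(p₁·p₂) ≈ 1.592 rad (91.2°).
Interpolate at f = 1/2 with slerp weights a = sin((1−f)δ)/sin δ ≈ 0.715, b = sin(fδ)/sin δ ≈ 0.715.
p = a·p₁ + b·p₂ ≈ (0.011, 0.999, -0.041); φ = arcsin(p_z) ≈ -2.37°, λ = atan2(p_y, p_x) ≈ 89.36°.

≈ (2°S, 89°E)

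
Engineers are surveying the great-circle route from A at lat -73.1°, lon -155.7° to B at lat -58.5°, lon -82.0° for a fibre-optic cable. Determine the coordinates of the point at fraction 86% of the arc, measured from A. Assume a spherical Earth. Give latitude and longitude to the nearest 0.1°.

≈ lat -62.0°, lon -87.0°

Convert each endpoint to a unit vector on the sphere (x = cos φ cos λ, y = cos φ sin λ, z = sin φ).
The central angle between the endpoints is δ = arccos(p₁·p₂) ≈ 0.539 rad (30.9°).
Interpolate at f = 0.86 with slerp weights a = sin((1−f)δ)/sin δ ≈ 0.147, b = sin(fδ)/sin δ ≈ 0.871.
p = a·p₁ + b·p₂ ≈ (0.024, -0.468, -0.883); φ = arcsin(p_z) ≈ -62.04°, λ = atan2(p_y, p_x) ≈ -87.01°.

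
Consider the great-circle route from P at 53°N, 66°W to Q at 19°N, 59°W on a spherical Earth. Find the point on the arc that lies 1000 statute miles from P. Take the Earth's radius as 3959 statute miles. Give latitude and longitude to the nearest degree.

≈ 39°N, 62°W

The haversine formula gives a central angle δ ≈ 0.601 rad (34.4°) between the endpoints. The total great-circle distance is δ·R ≈ 0.601 × 3959 ≈ 2379 mi, so the target fraction is f = 1000/2379 ≈ 0.420.
Interpolate at f ≈ 0.420 with slerp weights a = sin((1−f)δ)/sin δ ≈ 0.604, b = sin(fδ)/sin δ ≈ 0.442.
p = a·p₁ + b·p₂ ≈ (0.363, -0.690, 0.626); φ = arcsin(p_z) ≈ 38.76°, λ = atan2(p_y, p_x) ≈ -62.26°.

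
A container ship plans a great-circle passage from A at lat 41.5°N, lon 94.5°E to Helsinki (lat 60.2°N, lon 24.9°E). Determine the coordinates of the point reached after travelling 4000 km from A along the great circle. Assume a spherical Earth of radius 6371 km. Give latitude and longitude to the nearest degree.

≈ lat 60°N, lon 44°E

Convert each endpoint to a unit vector on the sphere (x = cos φ cos λ, y = cos φ sin λ, z = sin φ).
The central angle between the endpoints is δ = arccos(p₁·p₂) ≈ 0.789 rad (45.2°). The total great-circle distance is δ·R ≈ 0.789 × 6371 ≈ 5025 km, so the target fraction is f = 4000/5025 ≈ 0.796.
Interpolate at f ≈ 0.796 with slerp weights a = sin((1−f)δ)/sin δ ≈ 0.226, b = sin(fδ)/sin δ ≈ 0.828.
p = a·p₁ + b·p₂ ≈ (0.360, 0.342, 0.868); φ = arcsin(p_z) ≈ 60.24°, λ = atan2(p_y, p_x) ≈ 43.52°.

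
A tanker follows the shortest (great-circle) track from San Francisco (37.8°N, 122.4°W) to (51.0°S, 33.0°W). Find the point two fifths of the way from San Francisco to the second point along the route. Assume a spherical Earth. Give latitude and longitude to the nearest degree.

Convert each endpoint to a unit vector on the sphere (x = cos φ cos λ, y = cos φ sin λ, z = sin φ).
The central angle between the endpoints is δ = arccos(p₁·p₂) ≈ 2.061 rad (118.1°).
Interpolate at f = 2/5 with slerp weights a = sin((1−f)δ)/sin δ ≈ 1.071, b = sin(fδ)/sin δ ≈ 0.832.
p = a·p₁ + b·p₂ ≈ (-0.014, -1.000, 0.010); φ = arcsin(p_z) ≈ 0.55°, λ = atan2(p_y, p_x) ≈ -90.81°.

≈ (1°N, 91°W)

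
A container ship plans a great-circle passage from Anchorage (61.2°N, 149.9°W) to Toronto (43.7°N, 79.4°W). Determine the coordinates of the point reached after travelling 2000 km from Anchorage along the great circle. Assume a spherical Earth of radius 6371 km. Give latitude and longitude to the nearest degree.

Convert each endpoint to a unit vector on the sphere (x = cos φ cos λ, y = cos φ sin λ, z = sin φ).
The central angle between the endpoints is δ = arccos(p₁·p₂) ≈ 0.765 rad (43.8°). The total great-circle distance is δ·R ≈ 0.765 × 6371 ≈ 4871 km, so the target fraction is f = 2000/4871 ≈ 0.411.
Interpolate at f ≈ 0.411 with slerp weights a = sin((1−f)δ)/sin δ ≈ 0.629, b = sin(fδ)/sin δ ≈ 0.446.
p = a·p₁ + b·p₂ ≈ (-0.203, -0.469, 0.860); φ = arcsin(p_z) ≈ 59.27°, λ = atan2(p_y, p_x) ≈ -113.40°.

≈ 59°N, 113°W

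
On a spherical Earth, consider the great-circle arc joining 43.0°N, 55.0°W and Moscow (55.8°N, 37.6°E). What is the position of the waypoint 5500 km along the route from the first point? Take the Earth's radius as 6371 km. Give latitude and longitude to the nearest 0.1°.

Convert each endpoint to a unit vector on the sphere (x = cos φ cos λ, y = cos φ sin λ, z = sin φ).
The central angle between the endpoints is δ = arccos(p₁·p₂) ≈ 0.994 rad (56.9°). The total great-circle distance is δ·R ≈ 0.994 × 6371 ≈ 6332 km, so the target fraction is f = 5500/6332 ≈ 0.869.
Interpolate at f ≈ 0.869 with slerp weights a = sin((1−f)δ)/sin δ ≈ 0.155, b = sin(fδ)/sin δ ≈ 0.907.
p = a·p₁ + b·p₂ ≈ (0.469, 0.218, 0.856); φ = arcsin(p_z) ≈ 58.86°, λ = atan2(p_y, p_x) ≈ 24.92°.

≈ 58.9°N, 24.9°E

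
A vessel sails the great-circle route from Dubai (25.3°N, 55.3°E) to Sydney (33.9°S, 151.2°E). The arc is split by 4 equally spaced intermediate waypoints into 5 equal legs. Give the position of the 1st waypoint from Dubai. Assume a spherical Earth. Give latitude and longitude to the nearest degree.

≈ 13°N, 75°E

Convert each endpoint to a unit vector on the sphere (x = cos φ cos λ, y = cos φ sin λ, z = sin φ).
The central angle between the endpoints is δ = arccos(p₁·p₂) ≈ 1.892 rad (108.4°).
Interpolate at f = 1/5 with slerp weights a = sin((1−f)δ)/sin δ ≈ 1.052, b = sin(fδ)/sin δ ≈ 0.389.
p = a·p₁ + b·p₂ ≈ (0.258, 0.938, 0.233); φ = arcsin(p_z) ≈ 13.44°, λ = atan2(p_y, p_x) ≈ 74.60°.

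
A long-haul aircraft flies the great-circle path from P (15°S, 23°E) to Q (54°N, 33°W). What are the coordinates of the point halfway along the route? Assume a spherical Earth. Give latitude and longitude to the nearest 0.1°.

≈ (21.7°N, 2.4°E)

The haversine formula gives a central angle δ ≈ 1.462 rad (83.8°) between the endpoints.
Interpolate at f = 1/2 with slerp weights a = sin((1−f)δ)/sin δ ≈ 0.672, b = sin(fδ)/sin δ ≈ 0.672.
p = a·p₁ + b·p₂ ≈ (0.928, 0.038, 0.370); φ = arcsin(p_z) ≈ 21.69°, λ = atan2(p_y, p_x) ≈ 2.37°.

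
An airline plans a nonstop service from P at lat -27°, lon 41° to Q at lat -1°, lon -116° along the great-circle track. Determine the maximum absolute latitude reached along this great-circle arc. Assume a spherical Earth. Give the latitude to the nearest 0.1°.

≈ -53.4°

The great circle lies in the plane with unit normal n̂ = (p₁ × p₂)/|p₁ × p₂|.
Here n̂_z ≈ -0.597; the vertex latitude is φ_max = arccos|n̂_z| ≈ 53.4°.
Check via Clairaut: cos φ_max = |cos φ₁| · sin C = cos(27.0°)·sin(138.0°) ≈ 0.597, again giving ≈ 53.4°.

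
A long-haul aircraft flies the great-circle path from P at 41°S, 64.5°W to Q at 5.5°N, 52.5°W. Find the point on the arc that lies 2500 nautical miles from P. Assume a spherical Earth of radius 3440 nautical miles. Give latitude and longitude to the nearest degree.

The haversine formula gives a central angle δ ≈ 0.834 rad (47.8°) between the endpoints. The total great-circle distance is δ·R ≈ 0.834 × 3440 ≈ 2869 nmi, so the target fraction is f = 2500/2869 ≈ 0.871.
Interpolate at f ≈ 0.871 with slerp weights a = sin((1−f)δ)/sin δ ≈ 0.145, b = sin(fδ)/sin δ ≈ 0.897.
p = a·p₁ + b·p₂ ≈ (0.591, -0.807, -0.009); φ = arcsin(p_z) ≈ -0.51°, λ = atan2(p_y, p_x) ≈ -53.80°.

≈ 1°S, 54°W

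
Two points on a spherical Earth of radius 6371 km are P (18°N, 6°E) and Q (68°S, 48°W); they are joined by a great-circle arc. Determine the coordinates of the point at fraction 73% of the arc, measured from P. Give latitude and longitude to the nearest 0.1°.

Convert each endpoint to a unit vector on the sphere (x = cos φ cos λ, y = cos φ sin λ, z = sin φ).
The central angle between the endpoints is δ = arccos(p₁·p₂) ≈ 1.648 rad (94.4°).
Interpolate at f = 0.73 with slerp weights a = sin((1−f)δ)/sin δ ≈ 0.432, b = sin(fδ)/sin δ ≈ 0.936.
p = a·p₁ + b·p₂ ≈ (0.643, -0.218, -0.734); φ = arcsin(p_z) ≈ -47.25°, λ = atan2(p_y, p_x) ≈ -18.70°.

≈ (47.3°S, 18.7°W)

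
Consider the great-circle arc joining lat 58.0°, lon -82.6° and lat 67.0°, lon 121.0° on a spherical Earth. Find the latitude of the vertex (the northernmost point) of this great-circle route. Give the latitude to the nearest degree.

The great circle lies in the plane with unit normal n̂ = (p₁ × p₂)/|p₁ × p₂|.
Here n̂_z ≈ -0.103; the vertex latitude is φ_max = arccos|n̂_z| ≈ 84.1°.

≈ 84°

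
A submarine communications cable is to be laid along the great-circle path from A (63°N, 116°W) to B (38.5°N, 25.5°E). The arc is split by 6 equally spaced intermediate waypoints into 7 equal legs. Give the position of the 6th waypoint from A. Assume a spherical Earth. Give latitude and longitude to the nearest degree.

The haversine formula gives a central angle δ ≈ 1.291 rad (73.9°) between the endpoints.
Interpolate at f = 6/7 with slerp weights a = sin((1−f)δ)/sin δ ≈ 0.191, b = sin(fδ)/sin δ ≈ 0.930.
p = a·p₁ + b·p₂ ≈ (0.619, 0.236, 0.749); φ = arcsin(p_z) ≈ 48.51°, λ = atan2(p_y, p_x) ≈ 20.83°.

≈ (49°N, 21°E)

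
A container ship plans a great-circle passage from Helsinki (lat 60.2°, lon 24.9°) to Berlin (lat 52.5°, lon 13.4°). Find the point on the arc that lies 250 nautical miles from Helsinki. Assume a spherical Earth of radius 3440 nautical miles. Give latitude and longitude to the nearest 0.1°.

Convert each endpoint to a unit vector on the sphere (x = cos φ cos λ, y = cos φ sin λ, z = sin φ).
The central angle between the endpoints is δ = arccos(p₁·p₂) ≈ 0.174 rad (10.0°). The total great-circle distance is δ·R ≈ 0.174 × 3440 ≈ 598 nmi, so the target fraction is f = 250/598 ≈ 0.418.
Interpolate at f ≈ 0.418 with slerp weights a = sin((1−f)δ)/sin δ ≈ 0.584, b = sin(fδ)/sin δ ≈ 0.420.
p = a·p₁ + b·p₂ ≈ (0.512, 0.181, 0.840); φ = arcsin(p_z) ≈ 57.11°, λ = atan2(p_y, p_x) ≈ 19.52°.

≈ lat 57.1°, lon 19.5°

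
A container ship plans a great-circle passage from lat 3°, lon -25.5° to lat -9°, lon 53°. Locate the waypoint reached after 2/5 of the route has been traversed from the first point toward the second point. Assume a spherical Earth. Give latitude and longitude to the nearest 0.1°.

≈ lat -2.5°, lon 5.7°

From cos δ = sin φ₁ sin φ₂ + cos φ₁ cos φ₂ cos Δλ, the central angle is δ ≈ 1.381 rad (79.1°).
Interpolate at f = 2/5 with slerp weights a = sin((1−f)δ)/sin δ ≈ 0.751, b = sin(fδ)/sin δ ≈ 0.534.
p = a·p₁ + b·p₂ ≈ (0.994, 0.099, -0.044); φ = arcsin(p_z) ≈ -2.54°, λ = atan2(p_y, p_x) ≈ 5.68°.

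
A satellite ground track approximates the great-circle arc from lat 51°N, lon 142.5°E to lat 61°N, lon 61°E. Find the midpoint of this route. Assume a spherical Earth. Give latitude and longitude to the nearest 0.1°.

≈ lat 62.8°N, lon 108.1°E

The haversine formula gives a central angle δ ≈ 0.760 rad (43.5°) between the endpoints.
Interpolate at f = 1/2 with slerp weights a = sin((1−f)δ)/sin δ ≈ 0.538, b = sin(fδ)/sin δ ≈ 0.538.
p = a·p₁ + b·p₂ ≈ (-0.142, 0.435, 0.889); φ = arcsin(p_z) ≈ 62.79°, λ = atan2(p_y, p_x) ≈ 108.13°.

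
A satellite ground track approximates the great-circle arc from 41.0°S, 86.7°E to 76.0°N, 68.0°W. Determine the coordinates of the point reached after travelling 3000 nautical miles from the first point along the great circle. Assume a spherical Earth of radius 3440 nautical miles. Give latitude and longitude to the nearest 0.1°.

≈ 8.5°N, 79.0°E

From cos δ = sin φ₁ sin φ₂ + cos φ₁ cos φ₂ cos Δλ, the central angle is δ ≈ 2.501 rad (143.3°). The total great-circle distance is δ·R ≈ 2.501 × 3440 ≈ 8603 nmi, so the target fraction is f = 3000/8603 ≈ 0.349.
Interpolate at f ≈ 0.349 with slerp weights a = sin((1−f)δ)/sin δ ≈ 1.670, b = sin(fδ)/sin δ ≈ 1.281.
p = a·p₁ + b·p₂ ≈ (0.189, 0.971, 0.147); φ = arcsin(p_z) ≈ 8.46°, λ = atan2(p_y, p_x) ≈ 79.01°.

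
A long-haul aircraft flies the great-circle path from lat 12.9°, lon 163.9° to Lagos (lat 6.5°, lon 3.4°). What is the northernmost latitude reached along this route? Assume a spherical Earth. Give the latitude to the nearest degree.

≈ 45°

The great circle lies in the plane with unit normal n̂ = (p₁ × p₂)/|p₁ × p₂|.
Here n̂_z ≈ -0.702; the vertex latitude is φ_max = arccos|n̂_z| ≈ 45.4°.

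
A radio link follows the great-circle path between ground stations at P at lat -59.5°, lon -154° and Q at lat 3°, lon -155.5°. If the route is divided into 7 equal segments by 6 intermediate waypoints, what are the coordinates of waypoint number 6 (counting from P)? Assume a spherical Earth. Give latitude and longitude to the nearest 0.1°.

From cos δ = sin φ₁ sin φ₂ + cos φ₁ cos φ₂ cos Δλ, the central angle is δ ≈ 1.091 rad (62.5°).
Interpolate at f = 6/7 with slerp weights a = sin((1−f)δ)/sin δ ≈ 0.175, b = sin(fδ)/sin δ ≈ 0.907.
p = a·p₁ + b·p₂ ≈ (-0.904, -0.415, -0.103); φ = arcsin(p_z) ≈ -5.93°, λ = atan2(p_y, p_x) ≈ -155.37°.

≈ lat -5.9°, lon -155.4°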